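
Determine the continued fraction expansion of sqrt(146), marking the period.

[12; (12, 24)]

Write x_i = (sqrt(146) + m_i)/d_i with (m_0, d_0) = (0, 1). a_0 = floor(sqrt(146)) = 12, since 12^2 = 144 <= 146 < 169 = 13^2.
Iterate m_{i+1} = d_i*a_i - m_i, d_{i+1} = (146 - m_{i+1}^2)/d_i, a_{i+1} = floor((a_0 + m_{i+1})/d_{i+1}):
  m_1 = 1*12 - 0 = 12, d_1 = (146 - 12^2)/1 = 2/1 = 2, a_1 = floor((12 + 12)/2) = 12.
  m_2 = 2*12 - 12 = 12, d_2 = (146 - 12^2)/2 = 2/2 = 1, a_2 = floor((12 + 12)/1) = 24.
  m_3 = 1*24 - 12 = 12, d_3 = (146 - 12^2)/1 = 2/1 = 2: (m_3, d_3) = (m_1, d_1) = (12, 2), so from here the quotients repeat a_1, a_2; the period length is 2.
Hence the expansion of sqrt(146) is a_0 = 12 followed by the repeating block 12, 24 (period 2).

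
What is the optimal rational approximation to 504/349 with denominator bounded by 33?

Expand x = 504/349 as a continued fraction with the Euclidean algorithm:
  504 = 1*349 + 155, so a_0 = 1.
  349 = 2*155 + 39, so a_1 = 2.
  155 = 3*39 + 38, so a_2 = 3.
  39 = 1*38 + 1, so a_3 = 1.
  38 = 38*1 + 0, so a_4 = 38.
so x = [1; 2, 3, 1, 38].
Convergents (p_i = a_i*p_{i-1} + p_{i-2}, q_i = a_i*q_{i-1} + q_{i-2} with p_{-2}=0, p_{-1}=1, q_{-2}=1, q_{-1}=0), until the denominator exceeds 33:
  i=0: a_0=1, p_0 = 1*1 + 0 = 1, q_0 = 1*0 + 1 = 1.
  i=1: a_1=2, p_1 = 2*1 + 1 = 3, q_1 = 2*1 + 0 = 2.
  i=2: a_2=3, p_2 = 3*3 + 1 = 10, q_2 = 3*2 + 1 = 7.
  i=3: a_3=1, p_3 = 1*10 + 3 = 13, q_3 = 1*7 + 2 = 9.
  i=4: a_4=38, p_4 = 38*13 + 10 = 504, q_4 = 38*9 + 7 = 349.
q_4 = 349 > 33, so the last convergent with denominator <= 33 is p_3/q_3 = 13/9.
The closest fraction with denominator <= 33 is either p_3/q_3 or the intermediate fraction (k*p_3 + p_2)/(k*q_3 + q_2) with the largest k >= 1 whose denominator stays <= 33; these approach x as k grows, and every other convergent or intermediate fraction in range is farther away.
Largest k: floor((33 - q_2)/q_3) = floor((33 - 7)/9) = 2.
That gives (2*13 + 10)/(2*9 + 7) = 36/25.
Compare the errors: |x - 13/9| = |504*9 - 13*349|/(349*9) = 1/3141, and |x - 36/25| = |504*25 - 36*349|/(349*25) = 36/8725.
Cross-multiplying, 1*8725 = 8725 < 113076 = 36*3141, so 1/3141 is smaller: the convergent 13/9 is closer to x than 36/25.

13/9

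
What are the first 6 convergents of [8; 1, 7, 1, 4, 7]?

8/1, 9/1, 71/8, 80/9, 391/44, 2817/317

Using the convergent recurrence p_i = a_i*p_{i-1} + p_{i-2}, q_i = a_i*q_{i-1} + q_{i-2} with p_{-2}=0, p_{-1}=1, q_{-2}=1, q_{-1}=0:
  i=0: a_0=8, p_0 = 8*1 + 0 = 8, q_0 = 8*0 + 1 = 1.
  i=1: a_1=1, p_1 = 1*8 + 1 = 9, q_1 = 1*1 + 0 = 1.
  i=2: a_2=7, p_2 = 7*9 + 8 = 71, q_2 = 7*1 + 1 = 8.
  i=3: a_3=1, p_3 = 1*71 + 9 = 80, q_3 = 1*8 + 1 = 9.
  i=4: a_4=4, p_4 = 4*80 + 71 = 391, q_4 = 4*9 + 8 = 44.
  i=5: a_5=7, p_5 = 7*391 + 80 = 2817, q_5 = 7*44 + 9 = 317.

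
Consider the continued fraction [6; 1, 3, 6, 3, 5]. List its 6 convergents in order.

Using the convergent recurrence p_i = a_i*p_{i-1} + p_{i-2}, q_i = a_i*q_{i-1} + q_{i-2} with p_{-2}=0, p_{-1}=1, q_{-2}=1, q_{-1}=0:
  i=0: a_0=6, p_0 = 6*1 + 0 = 6, q_0 = 6*0 + 1 = 1.
  i=1: a_1=1, p_1 = 1*6 + 1 = 7, q_1 = 1*1 + 0 = 1.
  i=2: a_2=3, p_2 = 3*7 + 6 = 27, q_2 = 3*1 + 1 = 4.
  i=3: a_3=6, p_3 = 6*27 + 7 = 169, q_3 = 6*4 + 1 = 25.
  i=4: a_4=3, p_4 = 3*169 + 27 = 534, q_4 = 3*25 + 4 = 79.
  i=5: a_5=5, p_5 = 5*534 + 169 = 2839, q_5 = 5*79 + 25 = 420.

6/1, 7/1, 27/4, 169/25, 534/79, 2839/420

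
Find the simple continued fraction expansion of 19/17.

[1; 8, 2]

Run the Euclidean algorithm on 19 and 17; the successive quotients are the partial quotients a_0, a_1, ... (each step inverts the fractional part left over by the previous one):
  19 = 1*17 + 2, so a_0 = 1.
  17 = 8*2 + 1, so a_1 = 8.
  2 = 2*1 + 0, so a_2 = 2.
The remainder reaches 0 after 3 divisions, so the expansion has 3 partial quotients, read off in order.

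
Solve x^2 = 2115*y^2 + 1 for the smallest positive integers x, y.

(x, y) = (46, 1)

First expand sqrt(2115) as a continued fraction. With x_i = (sqrt(2115) + m_i)/d_i and (m_0, d_0) = (0, 1): a_0 = floor(sqrt(2115)) = 45, since 45^2 = 2025 <= 2115 < 2116 = 46^2.
Iterate m_{i+1} = d_i*a_i - m_i, d_{i+1} = (2115 - m_{i+1}^2)/d_i, a_{i+1} = floor((a_0 + m_{i+1})/d_{i+1}):
  m_1 = 1*45 - 0 = 45, d_1 = (2115 - 45^2)/1 = 90/1 = 90, a_1 = floor((45 + 45)/90) = 1.
  m_2 = 90*1 - 45 = 45, d_2 = (2115 - 45^2)/90 = 90/90 = 1, a_2 = floor((45 + 45)/1) = 90.
  m_3 = 1*90 - 45 = 45, d_3 = (2115 - 45^2)/1 = 90/1 = 90: (m_3, d_3) = (m_1, d_1) = (45, 90), so from here the quotients repeat a_1, a_2; the period length is 2.
So sqrt(2115) = [45; (1, 90)] with period length k = 2.
k is even, so the fundamental solution of x^2 - 2115y^2 = 1 is (p_{k-1}, q_{k-1}) = (p_1, q_1); compute convergents through index 1.
Convergents (p_i = a_i*p_{i-1} + p_{i-2}, q_i = a_i*q_{i-1} + q_{i-2} with p_{-2}=0, p_{-1}=1, q_{-2}=1, q_{-1}=0):
  i=0: a_0=45, p_0 = 45*1 + 0 = 45, q_0 = 45*0 + 1 = 1.
  i=1: a_1=1, p_1 = 1*45 + 1 = 46, q_1 = 1*1 + 0 = 1.
Check: 46^2 - 2115*1^2 = 2116 - 2115 = 1, so (x, y) = (46, 1) solves the equation, and by the theorem it is the least positive solution.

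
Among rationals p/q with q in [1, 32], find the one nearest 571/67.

Expand x = 571/67 as a continued fraction with the Euclidean algorithm:
  571 = 8*67 + 35, so a_0 = 8.
  67 = 1*35 + 32, so a_1 = 1.
  35 = 1*32 + 3, so a_2 = 1.
  32 = 10*3 + 2, so a_3 = 10.
  3 = 1*2 + 1, so a_4 = 1.
  2 = 2*1 + 0, so a_5 = 2.
so x = [8; 1, 1, 10, 1, 2].
Convergents (p_i = a_i*p_{i-1} + p_{i-2}, q_i = a_i*q_{i-1} + q_{i-2} with p_{-2}=0, p_{-1}=1, q_{-2}=1, q_{-1}=0), until the denominator exceeds 32:
  i=0: a_0=8, p_0 = 8*1 + 0 = 8, q_0 = 8*0 + 1 = 1.
  i=1: a_1=1, p_1 = 1*8 + 1 = 9, q_1 = 1*1 + 0 = 1.
  i=2: a_2=1, p_2 = 1*9 + 8 = 17, q_2 = 1*1 + 1 = 2.
  i=3: a_3=10, p_3 = 10*17 + 9 = 179, q_3 = 10*2 + 1 = 21.
  i=4: a_4=1, p_4 = 1*179 + 17 = 196, q_4 = 1*21 + 2 = 23.
  i=5: a_5=2, p_5 = 2*196 + 179 = 571, q_5 = 2*23 + 21 = 67.
q_5 = 67 > 32, so the last convergent with denominator <= 32 is p_4/q_4 = 196/23.
The closest fraction with denominator <= 32 is either p_4/q_4 or the intermediate fraction (k*p_4 + p_3)/(k*q_4 + q_3) with the largest k >= 1 whose denominator stays <= 32; these approach x as k grows, and every other convergent or intermediate fraction in range is farther away.
Largest k: floor((32 - q_3)/q_4) = floor((32 - 21)/23) = 0.
Since k = 0, no intermediate fraction beyond p_4/q_4 has denominator <= 32, so the convergent 196/23 is the closest (its error is |571*23 - 196*67|/(67*23) = 1/1541).

196/23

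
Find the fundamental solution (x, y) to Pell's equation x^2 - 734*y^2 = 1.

First expand sqrt(734) as a continued fraction. With x_i = (sqrt(734) + m_i)/d_i and (m_0, d_0) = (0, 1): a_0 = floor(sqrt(734)) = 27, since 27^2 = 729 <= 734 < 784 = 28^2.
Iterate m_{i+1} = d_i*a_i - m_i, d_{i+1} = (734 - m_{i+1}^2)/d_i, a_{i+1} = floor((a_0 + m_{i+1})/d_{i+1}):
  m_1 = 1*27 - 0 = 27, d_1 = (734 - 27^2)/1 = 5/1 = 5, a_1 = floor((27 + 27)/5) = 10.
  m_2 = 5*10 - 27 = 23, d_2 = (734 - 23^2)/5 = 205/5 = 41, a_2 = floor((27 + 23)/41) = 1.
  m_3 = 41*1 - 23 = 18, d_3 = (734 - 18^2)/41 = 410/41 = 10, a_3 = floor((27 + 18)/10) = 4.
  m_4 = 10*4 - 18 = 22, d_4 = (734 - 22^2)/10 = 250/10 = 25, a_4 = floor((27 + 22)/25) = 1.
  m_5 = 25*1 - 22 = 3, d_5 = (734 - 3^2)/25 = 725/25 = 29, a_5 = floor((27 + 3)/29) = 1.
  m_6 = 29*1 - 3 = 26, d_6 = (734 - 26^2)/29 = 58/29 = 2, a_6 = floor((27 + 26)/2) = 26.
  m_7 = 2*26 - 26 = 26, d_7 = (734 - 26^2)/2 = 58/2 = 29, a_7 = floor((27 + 26)/29) = 1.
  m_8 = 29*1 - 26 = 3, d_8 = (734 - 3^2)/29 = 725/29 = 25, a_8 = floor((27 + 3)/25) = 1.
  m_9 = 25*1 - 3 = 22, d_9 = (734 - 22^2)/25 = 250/25 = 10, a_9 = floor((27 + 22)/10) = 4.
  m_10 = 10*4 - 22 = 18, d_10 = (734 - 18^2)/10 = 410/10 = 41, a_10 = floor((27 + 18)/41) = 1.
  m_11 = 41*1 - 18 = 23, d_11 = (734 - 23^2)/41 = 205/41 = 5, a_11 = floor((27 + 23)/5) = 10.
  m_12 = 5*10 - 23 = 27, d_12 = (734 - 27^2)/5 = 5/5 = 1, a_12 = floor((27 + 27)/1) = 54.
  m_13 = 1*54 - 27 = 27, d_13 = (734 - 27^2)/1 = 5/1 = 5: (m_13, d_13) = (m_1, d_1) = (27, 5), so from here the quotients repeat a_1, ..., a_12; the period length is 12.
So sqrt(734) = [27; (10, 1, 4, 1, 1, 26, 1, 1, 4, 1, 10, 54)] with period length k = 12.
k is even, so the fundamental solution of x^2 - 734y^2 = 1 is (p_{k-1}, q_{k-1}) = (p_11, q_11); compute convergents through index 11.
Convergents (p_i = a_i*p_{i-1} + p_{i-2}, q_i = a_i*q_{i-1} + q_{i-2} with p_{-2}=0, p_{-1}=1, q_{-2}=1, q_{-1}=0):
  i=0: a_0=27, p_0 = 27*1 + 0 = 27, q_0 = 27*0 + 1 = 1.
  i=1: a_1=10, p_1 = 10*27 + 1 = 271, q_1 = 10*1 + 0 = 10.
  i=2: a_2=1, p_2 = 1*271 + 27 = 298, q_2 = 1*10 + 1 = 11.
  i=3: a_3=4, p_3 = 4*298 + 271 = 1463, q_3 = 4*11 + 10 = 54.
  i=4: a_4=1, p_4 = 1*1463 + 298 = 1761, q_4 = 1*54 + 11 = 65.
  i=5: a_5=1, p_5 = 1*1761 + 1463 = 3224, q_5 = 1*65 + 54 = 119.
  i=6: a_6=26, p_6 = 26*3224 + 1761 = 85585, q_6 = 26*119 + 65 = 3159.
  i=7: a_7=1, p_7 = 1*85585 + 3224 = 88809, q_7 = 1*3159 + 119 = 3278.
  i=8: a_8=1, p_8 = 1*88809 + 85585 = 174394, q_8 = 1*3278 + 3159 = 6437.
  i=9: a_9=4, p_9 = 4*174394 + 88809 = 786385, q_9 = 4*6437 + 3278 = 29026.
  i=10: a_10=1, p_10 = 1*786385 + 174394 = 960779, q_10 = 1*29026 + 6437 = 35463.
  i=11: a_11=10, p_11 = 10*960779 + 786385 = 10394175, q_11 = 10*35463 + 29026 = 383656.
Check: 10394175^2 - 734*383656^2 = 108038873930625 - 108038873930624 = 1, so (x, y) = (10394175, 383656) solves the equation, and by the theorem it is the least positive solution.

(x, y) = (10394175, 383656)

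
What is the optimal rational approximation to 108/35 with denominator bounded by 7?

22/7

Expand x = 108/35 as a continued fraction with the Euclidean algorithm:
  108 = 3*35 + 3, so a_0 = 3.
  35 = 11*3 + 2, so a_1 = 11.
  3 = 1*2 + 1, so a_2 = 1.
  2 = 2*1 + 0, so a_3 = 2.
so x = [3; 11, 1, 2].
Convergents (p_i = a_i*p_{i-1} + p_{i-2}, q_i = a_i*q_{i-1} + q_{i-2} with p_{-2}=0, p_{-1}=1, q_{-2}=1, q_{-1}=0), until the denominator exceeds 7:
  i=0: a_0=3, p_0 = 3*1 + 0 = 3, q_0 = 3*0 + 1 = 1.
  i=1: a_1=11, p_1 = 11*3 + 1 = 34, q_1 = 11*1 + 0 = 11.
q_1 = 11 > 7, so the last convergent with denominator <= 7 is p_0/q_0 = 3/1.
The closest fraction with denominator <= 7 is either p_0/q_0 or the intermediate fraction (k*p_0 + p_{-1})/(k*q_0 + q_{-1}) with the largest k >= 1 whose denominator stays <= 7; these approach x as k grows, and every other convergent or intermediate fraction in range is farther away.
Largest k: floor((7 - q_{-1})/q_0) = floor((7 - 0)/1) = 7 (using the seeds p_{-1} = 1, q_{-1} = 0).
That gives (7*3 + 1)/(7*1 + 0) = 22/7.
Compare the errors: |x - 3/1| = |108*1 - 3*35|/(35*1) = 3/35, and |x - 22/7| = |108*7 - 22*35|/(35*7) = 14/245.
Cross-multiplying, 14*35 = 490 < 735 = 3*245, so 14/245 is smaller: the intermediate fraction 22/7 is closer to x than 3/1.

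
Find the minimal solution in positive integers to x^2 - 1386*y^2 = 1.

(x, y) = (21295, 572)

First expand sqrt(1386) as a continued fraction. With x_i = (sqrt(1386) + m_i)/d_i and (m_0, d_0) = (0, 1): a_0 = floor(sqrt(1386)) = 37, since 37^2 = 1369 <= 1386 < 1444 = 38^2.
Iterate m_{i+1} = d_i*a_i - m_i, d_{i+1} = (1386 - m_{i+1}^2)/d_i, a_{i+1} = floor((a_0 + m_{i+1})/d_{i+1}):
  m_1 = 1*37 - 0 = 37, d_1 = (1386 - 37^2)/1 = 17/1 = 17, a_1 = floor((37 + 37)/17) = 4.
  m_2 = 17*4 - 37 = 31, d_2 = (1386 - 31^2)/17 = 425/17 = 25, a_2 = floor((37 + 31)/25) = 2.
  m_3 = 25*2 - 31 = 19, d_3 = (1386 - 19^2)/25 = 1025/25 = 41, a_3 = floor((37 + 19)/41) = 1.
  m_4 = 41*1 - 19 = 22, d_4 = (1386 - 22^2)/41 = 902/41 = 22, a_4 = floor((37 + 22)/22) = 2.
  m_5 = 22*2 - 22 = 22, d_5 = (1386 - 22^2)/22 = 902/22 = 41, a_5 = floor((37 + 22)/41) = 1.
  m_6 = 41*1 - 22 = 19, d_6 = (1386 - 19^2)/41 = 1025/41 = 25, a_6 = floor((37 + 19)/25) = 2.
  m_7 = 25*2 - 19 = 31, d_7 = (1386 - 31^2)/25 = 425/25 = 17, a_7 = floor((37 + 31)/17) = 4.
  m_8 = 17*4 - 31 = 37, d_8 = (1386 - 37^2)/17 = 17/17 = 1, a_8 = floor((37 + 37)/1) = 74.
  m_9 = 1*74 - 37 = 37, d_9 = (1386 - 37^2)/1 = 17/1 = 17: (m_9, d_9) = (m_1, d_1) = (37, 17), so from here the quotients repeat a_1, ..., a_8; the period length is 8.
So sqrt(1386) = [37; (4, 2, 1, 2, 1, 2, 4, 74)] with period length k = 8.
k is even, so the fundamental solution of x^2 - 1386y^2 = 1 is (p_{k-1}, q_{k-1}) = (p_7, q_7); compute convergents through index 7.
Convergents (p_i = a_i*p_{i-1} + p_{i-2}, q_i = a_i*q_{i-1} + q_{i-2} with p_{-2}=0, p_{-1}=1, q_{-2}=1, q_{-1}=0):
  i=0: a_0=37, p_0 = 37*1 + 0 = 37, q_0 = 37*0 + 1 = 1.
  i=1: a_1=4, p_1 = 4*37 + 1 = 149, q_1 = 4*1 + 0 = 4.
  i=2: a_2=2, p_2 = 2*149 + 37 = 335, q_2 = 2*4 + 1 = 9.
  i=3: a_3=1, p_3 = 1*335 + 149 = 484, q_3 = 1*9 + 4 = 13.
  i=4: a_4=2, p_4 = 2*484 + 335 = 1303, q_4 = 2*13 + 9 = 35.
  i=5: a_5=1, p_5 = 1*1303 + 484 = 1787, q_5 = 1*35 + 13 = 48.
  i=6: a_6=2, p_6 = 2*1787 + 1303 = 4877, q_6 = 2*48 + 35 = 131.
  i=7: a_7=4, p_7 = 4*4877 + 1787 = 21295, q_7 = 4*131 + 48 = 572.
Check: 21295^2 - 1386*572^2 = 453477025 - 453477024 = 1, so (x, y) = (21295, 572) solves the equation, and by the theorem it is the least positive solution.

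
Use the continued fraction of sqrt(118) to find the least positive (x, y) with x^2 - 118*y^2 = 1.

(x, y) = (306917, 28254)

First expand sqrt(118) as a continued fraction. With x_i = (sqrt(118) + m_i)/d_i and (m_0, d_0) = (0, 1): a_0 = floor(sqrt(118)) = 10, since 10^2 = 100 <= 118 < 121 = 11^2.
Iterate m_{i+1} = d_i*a_i - m_i, d_{i+1} = (118 - m_{i+1}^2)/d_i, a_{i+1} = floor((a_0 + m_{i+1})/d_{i+1}):
  m_1 = 1*10 - 0 = 10, d_1 = (118 - 10^2)/1 = 18/1 = 18, a_1 = floor((10 + 10)/18) = 1.
  m_2 = 18*1 - 10 = 8, d_2 = (118 - 8^2)/18 = 54/18 = 3, a_2 = floor((10 + 8)/3) = 6.
  m_3 = 3*6 - 8 = 10, d_3 = (118 - 10^2)/3 = 18/3 = 6, a_3 = floor((10 + 10)/6) = 3.
  m_4 = 6*3 - 10 = 8, d_4 = (118 - 8^2)/6 = 54/6 = 9, a_4 = floor((10 + 8)/9) = 2.
  m_5 = 9*2 - 8 = 10, d_5 = (118 - 10^2)/9 = 18/9 = 2, a_5 = floor((10 + 10)/2) = 10.
  m_6 = 2*10 - 10 = 10, d_6 = (118 - 10^2)/2 = 18/2 = 9, a_6 = floor((10 + 10)/9) = 2.
  m_7 = 9*2 - 10 = 8, d_7 = (118 - 8^2)/9 = 54/9 = 6, a_7 = floor((10 + 8)/6) = 3.
  m_8 = 6*3 - 8 = 10, d_8 = (118 - 10^2)/6 = 18/6 = 3, a_8 = floor((10 + 10)/3) = 6.
  m_9 = 3*6 - 10 = 8, d_9 = (118 - 8^2)/3 = 54/3 = 18, a_9 = floor((10 + 8)/18) = 1.
  m_10 = 18*1 - 8 = 10, d_10 = (118 - 10^2)/18 = 18/18 = 1, a_10 = floor((10 + 10)/1) = 20.
  m_11 = 1*20 - 10 = 10, d_11 = (118 - 10^2)/1 = 18/1 = 18: (m_11, d_11) = (m_1, d_1) = (10, 18), so from here the quotients repeat a_1, ..., a_10; the period length is 10.
So sqrt(118) = [10; (1, 6, 3, 2, 10, 2, 3, 6, 1, 20)] with period length k = 10.
k is even, so the fundamental solution of x^2 - 118y^2 = 1 is (p_{k-1}, q_{k-1}) = (p_9, q_9); compute convergents through index 9.
Convergents (p_i = a_i*p_{i-1} + p_{i-2}, q_i = a_i*q_{i-1} + q_{i-2} with p_{-2}=0, p_{-1}=1, q_{-2}=1, q_{-1}=0):
  i=0: a_0=10, p_0 = 10*1 + 0 = 10, q_0 = 10*0 + 1 = 1.
  i=1: a_1=1, p_1 = 1*10 + 1 = 11, q_1 = 1*1 + 0 = 1.
  i=2: a_2=6, p_2 = 6*11 + 10 = 76, q_2 = 6*1 + 1 = 7.
  i=3: a_3=3, p_3 = 3*76 + 11 = 239, q_3 = 3*7 + 1 = 22.
  i=4: a_4=2, p_4 = 2*239 + 76 = 554, q_4 = 2*22 + 7 = 51.
  i=5: a_5=10, p_5 = 10*554 + 239 = 5779, q_5 = 10*51 + 22 = 532.
  i=6: a_6=2, p_6 = 2*5779 + 554 = 12112, q_6 = 2*532 + 51 = 1115.
  i=7: a_7=3, p_7 = 3*12112 + 5779 = 42115, q_7 = 3*1115 + 532 = 3877.
  i=8: a_8=6, p_8 = 6*42115 + 12112 = 264802, q_8 = 6*3877 + 1115 = 24377.
  i=9: a_9=1, p_9 = 1*264802 + 42115 = 306917, q_9 = 1*24377 + 3877 = 28254.
Check: 306917^2 - 118*28254^2 = 94198044889 - 94198044888 = 1, so (x, y) = (306917, 28254) solves the equation, and by the theorem it is the least positive solution.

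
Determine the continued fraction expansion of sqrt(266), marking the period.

Write x_i = (sqrt(266) + m_i)/d_i with (m_0, d_0) = (0, 1). a_0 = floor(sqrt(266)) = 16, since 16^2 = 256 <= 266 < 289 = 17^2.
Iterate m_{i+1} = d_i*a_i - m_i, d_{i+1} = (266 - m_{i+1}^2)/d_i, a_{i+1} = floor((a_0 + m_{i+1})/d_{i+1}):
  m_1 = 1*16 - 0 = 16, d_1 = (266 - 16^2)/1 = 10/1 = 10, a_1 = floor((16 + 16)/10) = 3.
  m_2 = 10*3 - 16 = 14, d_2 = (266 - 14^2)/10 = 70/10 = 7, a_2 = floor((16 + 14)/7) = 4.
  m_3 = 7*4 - 14 = 14, d_3 = (266 - 14^2)/7 = 70/7 = 10, a_3 = floor((16 + 14)/10) = 3.
  m_4 = 10*3 - 14 = 16, d_4 = (266 - 16^2)/10 = 10/10 = 1, a_4 = floor((16 + 16)/1) = 32.
  m_5 = 1*32 - 16 = 16, d_5 = (266 - 16^2)/1 = 10/1 = 10: (m_5, d_5) = (m_1, d_1) = (16, 10), so from here the quotients repeat a_1, ..., a_4; the period length is 4.
Hence the expansion of sqrt(266) is a_0 = 16 followed by the repeating block 3, 4, 3, 32 (period 4).

[16; (3, 4, 3, 32)]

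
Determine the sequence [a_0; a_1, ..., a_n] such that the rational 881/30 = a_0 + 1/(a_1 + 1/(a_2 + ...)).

Run the Euclidean algorithm on 881 and 30; the successive quotients are the partial quotients a_0, a_1, ... (each step inverts the fractional part left over by the previous one):
  881 = 29*30 + 11, so a_0 = 29.
  30 = 2*11 + 8, so a_1 = 2.
  11 = 1*8 + 3, so a_2 = 1.
  8 = 2*3 + 2, so a_3 = 2.
  3 = 1*2 + 1, so a_4 = 1.
  2 = 2*1 + 0, so a_5 = 2.
The remainder reaches 0 after 6 divisions, so the expansion has 6 partial quotients, read off in order.

[29; 2, 1, 2, 1, 2]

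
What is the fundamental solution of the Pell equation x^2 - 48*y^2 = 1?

(x, y) = (7, 1)

First expand sqrt(48) as a continued fraction. With x_i = (sqrt(48) + m_i)/d_i and (m_0, d_0) = (0, 1): a_0 = floor(sqrt(48)) = 6, since 6^2 = 36 <= 48 < 49 = 7^2.
Iterate m_{i+1} = d_i*a_i - m_i, d_{i+1} = (48 - m_{i+1}^2)/d_i, a_{i+1} = floor((a_0 + m_{i+1})/d_{i+1}):
  m_1 = 1*6 - 0 = 6, d_1 = (48 - 6^2)/1 = 12/1 = 12, a_1 = floor((6 + 6)/12) = 1.
  m_2 = 12*1 - 6 = 6, d_2 = (48 - 6^2)/12 = 12/12 = 1, a_2 = floor((6 + 6)/1) = 12.
  m_3 = 1*12 - 6 = 6, d_3 = (48 - 6^2)/1 = 12/1 = 12: (m_3, d_3) = (m_1, d_1) = (6, 12), so from here the quotients repeat a_1, a_2; the period length is 2.
So sqrt(48) = [6; (1, 12)] with period length k = 2.
k is even, so the fundamental solution of x^2 - 48y^2 = 1 is (p_{k-1}, q_{k-1}) = (p_1, q_1); compute convergents through index 1.
Convergents (p_i = a_i*p_{i-1} + p_{i-2}, q_i = a_i*q_{i-1} + q_{i-2} with p_{-2}=0, p_{-1}=1, q_{-2}=1, q_{-1}=0):
  i=0: a_0=6, p_0 = 6*1 + 0 = 6, q_0 = 6*0 + 1 = 1.
  i=1: a_1=1, p_1 = 1*6 + 1 = 7, q_1 = 1*1 + 0 = 1.
Check: 7^2 - 48*1^2 = 49 - 48 = 1, so (x, y) = (7, 1) solves the equation, and by the theorem it is the least positive solution.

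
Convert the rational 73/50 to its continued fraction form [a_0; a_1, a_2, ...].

[1; 2, 5, 1, 3]

Run the Euclidean algorithm on 73 and 50; the successive quotients are the partial quotients a_0, a_1, ... (each step inverts the fractional part left over by the previous one):
  73 = 1*50 + 23, so a_0 = 1.
  50 = 2*23 + 4, so a_1 = 2.
  23 = 5*4 + 3, so a_2 = 5.
  4 = 1*3 + 1, so a_3 = 1.
  3 = 3*1 + 0, so a_4 = 3.
The remainder reaches 0 after 5 divisions, so the expansion has 5 partial quotients, read off in order.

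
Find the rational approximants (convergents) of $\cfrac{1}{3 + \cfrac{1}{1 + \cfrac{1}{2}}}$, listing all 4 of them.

Using the convergent recurrence p_i = a_i*p_{i-1} + p_{i-2}, q_i = a_i*q_{i-1} + q_{i-2} with p_{-2}=0, p_{-1}=1, q_{-2}=1, q_{-1}=0:
  i=0: a_0=0, p_0 = 0*1 + 0 = 0, q_0 = 0*0 + 1 = 1.
  i=1: a_1=3, p_1 = 3*0 + 1 = 1, q_1 = 3*1 + 0 = 3.
  i=2: a_2=1, p_2 = 1*1 + 0 = 1, q_2 = 1*3 + 1 = 4.
  i=3: a_3=2, p_3 = 2*1 + 1 = 3, q_3 = 2*4 + 3 = 11.

0/1, 1/3, 1/4, 3/11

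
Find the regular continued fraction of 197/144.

Run the Euclidean algorithm on 197 and 144; the successive quotients are the partial quotients a_0, a_1, ... (each step inverts the fractional part left over by the previous one):
  197 = 1*144 + 53, so a_0 = 1.
  144 = 2*53 + 38, so a_1 = 2.
  53 = 1*38 + 15, so a_2 = 1.
  38 = 2*15 + 8, so a_3 = 2.
  15 = 1*8 + 7, so a_4 = 1.
  8 = 1*7 + 1, so a_5 = 1.
  7 = 7*1 + 0, so a_6 = 7.
The remainder reaches 0 after 7 divisions, so the expansion has 7 partial quotients, read off in order.

[1; 2, 1, 2, 1, 1, 7]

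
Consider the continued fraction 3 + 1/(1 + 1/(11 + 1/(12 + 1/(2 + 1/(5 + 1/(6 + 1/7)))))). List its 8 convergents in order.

Using the convergent recurrence p_i = a_i*p_{i-1} + p_{i-2}, q_i = a_i*q_{i-1} + q_{i-2} with p_{-2}=0, p_{-1}=1, q_{-2}=1, q_{-1}=0:
  i=0: a_0=3, p_0 = 3*1 + 0 = 3, q_0 = 3*0 + 1 = 1.
  i=1: a_1=1, p_1 = 1*3 + 1 = 4, q_1 = 1*1 + 0 = 1.
  i=2: a_2=11, p_2 = 11*4 + 3 = 47, q_2 = 11*1 + 1 = 12.
  i=3: a_3=12, p_3 = 12*47 + 4 = 568, q_3 = 12*12 + 1 = 145.
  i=4: a_4=2, p_4 = 2*568 + 47 = 1183, q_4 = 2*145 + 12 = 302.
  i=5: a_5=5, p_5 = 5*1183 + 568 = 6483, q_5 = 5*302 + 145 = 1655.
  i=6: a_6=6, p_6 = 6*6483 + 1183 = 40081, q_6 = 6*1655 + 302 = 10232.
  i=7: a_7=7, p_7 = 7*40081 + 6483 = 287050, q_7 = 7*10232 + 1655 = 73279.

3/1, 4/1, 47/12, 568/145, 1183/302, 6483/1655, 40081/10232, 287050/73279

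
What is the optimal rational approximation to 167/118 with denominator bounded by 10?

Expand x = 167/118 as a continued fraction with the Euclidean algorithm:
  167 = 1*118 + 49, so a_0 = 1.
  118 = 2*49 + 20, so a_1 = 2.
  49 = 2*20 + 9, so a_2 = 2.
  20 = 2*9 + 2, so a_3 = 2.
  9 = 4*2 + 1, so a_4 = 4.
  2 = 2*1 + 0, so a_5 = 2.
so x = [1; 2, 2, 2, 4, 2].
Convergents (p_i = a_i*p_{i-1} + p_{i-2}, q_i = a_i*q_{i-1} + q_{i-2} with p_{-2}=0, p_{-1}=1, q_{-2}=1, q_{-1}=0), until the denominator exceeds 10:
  i=0: a_0=1, p_0 = 1*1 + 0 = 1, q_0 = 1*0 + 1 = 1.
  i=1: a_1=2, p_1 = 2*1 + 1 = 3, q_1 = 2*1 + 0 = 2.
  i=2: a_2=2, p_2 = 2*3 + 1 = 7, q_2 = 2*2 + 1 = 5.
  i=3: a_3=2, p_3 = 2*7 + 3 = 17, q_3 = 2*5 + 2 = 12.
q_3 = 12 > 10, so the last convergent with denominator <= 10 is p_2/q_2 = 7/5.
The closest fraction with denominator <= 10 is either p_2/q_2 or the intermediate fraction (k*p_2 + p_1)/(k*q_2 + q_1) with the largest k >= 1 whose denominator stays <= 10; these approach x as k grows, and every other convergent or intermediate fraction in range is farther away.
Largest k: floor((10 - q_1)/q_2) = floor((10 - 2)/5) = 1.
That gives (1*7 + 3)/(1*5 + 2) = 10/7.
Compare the errors: |x - 7/5| = |167*5 - 7*118|/(118*5) = 9/590, and |x - 10/7| = |167*7 - 10*118|/(118*7) = 11/826.
Cross-multiplying, 11*590 = 6490 < 7434 = 9*826, so 11/826 is smaller: the intermediate fraction 10/7 is closer to x than 7/5.

10/7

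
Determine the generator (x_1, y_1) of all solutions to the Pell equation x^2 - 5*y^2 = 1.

First expand sqrt(5) as a continued fraction. With x_i = (sqrt(5) + m_i)/d_i and (m_0, d_0) = (0, 1): a_0 = floor(sqrt(5)) = 2, since 2^2 = 4 <= 5 < 9 = 3^2.
Iterate m_{i+1} = d_i*a_i - m_i, d_{i+1} = (5 - m_{i+1}^2)/d_i, a_{i+1} = floor((a_0 + m_{i+1})/d_{i+1}):
  m_1 = 1*2 - 0 = 2, d_1 = (5 - 2^2)/1 = 1/1 = 1, a_1 = floor((2 + 2)/1) = 4.
  m_2 = 1*4 - 2 = 2, d_2 = (5 - 2^2)/1 = 1/1 = 1: (m_2, d_2) = (m_1, d_1) = (2, 1), so from here the quotient a_1 repeats; the period length is 1.
So sqrt(5) = [2; (4)] with period length k = 1.
k is odd, so (p_{k-1}, q_{k-1}) only solves x^2 - 5y^2 = -1 and the fundamental solution of x^2 - 5y^2 = 1 is (p_{2k-1}, q_{2k-1}) = (p_1, q_1); compute convergents through index 1, running through the period twice.
Convergents (p_i = a_i*p_{i-1} + p_{i-2}, q_i = a_i*q_{i-1} + q_{i-2} with p_{-2}=0, p_{-1}=1, q_{-2}=1, q_{-1}=0):
  i=0: a_0=2, p_0 = 2*1 + 0 = 2, q_0 = 2*0 + 1 = 1.
  i=1: a_1=4, p_1 = 4*2 + 1 = 9, q_1 = 4*1 + 0 = 4.
Indeed p_0^2 - 5*q_0^2 = 4 - 5 = -1, not +1.
Check: 9^2 - 5*4^2 = 81 - 80 = 1, so (x, y) = (9, 4) solves the equation, and by the theorem it is the least positive solution.

(x, y) = (9, 4)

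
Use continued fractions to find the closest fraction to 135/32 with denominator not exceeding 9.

Expand x = 135/32 as a continued fraction with the Euclidean algorithm:
  135 = 4*32 + 7, so a_0 = 4.
  32 = 4*7 + 4, so a_1 = 4.
  7 = 1*4 + 3, so a_2 = 1.
  4 = 1*3 + 1, so a_3 = 1.
  3 = 3*1 + 0, so a_4 = 3.
so x = [4; 4, 1, 1, 3].
Convergents (p_i = a_i*p_{i-1} + p_{i-2}, q_i = a_i*q_{i-1} + q_{i-2} with p_{-2}=0, p_{-1}=1, q_{-2}=1, q_{-1}=0), until the denominator exceeds 9:
  i=0: a_0=4, p_0 = 4*1 + 0 = 4, q_0 = 4*0 + 1 = 1.
  i=1: a_1=4, p_1 = 4*4 + 1 = 17, q_1 = 4*1 + 0 = 4.
  i=2: a_2=1, p_2 = 1*17 + 4 = 21, q_2 = 1*4 + 1 = 5.
  i=3: a_3=1, p_3 = 1*21 + 17 = 38, q_3 = 1*5 + 4 = 9.
  i=4: a_4=3, p_4 = 3*38 + 21 = 135, q_4 = 3*9 + 5 = 32.
q_4 = 32 > 9, so the last convergent with denominator <= 9 is p_3/q_3 = 38/9.
The closest fraction with denominator <= 9 is either p_3/q_3 or the intermediate fraction (k*p_3 + p_2)/(k*q_3 + q_2) with the largest k >= 1 whose denominator stays <= 9; these approach x as k grows, and every other convergent or intermediate fraction in range is farther away.
Largest k: floor((9 - q_2)/q_3) = floor((9 - 5)/9) = 0.
Since k = 0, no intermediate fraction beyond p_3/q_3 has denominator <= 9, so the convergent 38/9 is the closest (its error is |135*9 - 38*32|/(32*9) = 1/288).

38/9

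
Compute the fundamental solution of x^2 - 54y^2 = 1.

(x, y) = (485, 66)

First expand sqrt(54) as a continued fraction. With x_i = (sqrt(54) + m_i)/d_i and (m_0, d_0) = (0, 1): a_0 = floor(sqrt(54)) = 7, since 7^2 = 49 <= 54 < 64 = 8^2.
Iterate m_{i+1} = d_i*a_i - m_i, d_{i+1} = (54 - m_{i+1}^2)/d_i, a_{i+1} = floor((a_0 + m_{i+1})/d_{i+1}):
  m_1 = 1*7 - 0 = 7, d_1 = (54 - 7^2)/1 = 5/1 = 5, a_1 = floor((7 + 7)/5) = 2.
  m_2 = 5*2 - 7 = 3, d_2 = (54 - 3^2)/5 = 45/5 = 9, a_2 = floor((7 + 3)/9) = 1.
  m_3 = 9*1 - 3 = 6, d_3 = (54 - 6^2)/9 = 18/9 = 2, a_3 = floor((7 + 6)/2) = 6.
  m_4 = 2*6 - 6 = 6, d_4 = (54 - 6^2)/2 = 18/2 = 9, a_4 = floor((7 + 6)/9) = 1.
  m_5 = 9*1 - 6 = 3, d_5 = (54 - 3^2)/9 = 45/9 = 5, a_5 = floor((7 + 3)/5) = 2.
  m_6 = 5*2 - 3 = 7, d_6 = (54 - 7^2)/5 = 5/5 = 1, a_6 = floor((7 + 7)/1) = 14.
  m_7 = 1*14 - 7 = 7, d_7 = (54 - 7^2)/1 = 5/1 = 5: (m_7, d_7) = (m_1, d_1) = (7, 5), so from here the quotients repeat a_1, ..., a_6; the period length is 6.
So sqrt(54) = [7; (2, 1, 6, 1, 2, 14)] with period length k = 6.
k is even, so the fundamental solution of x^2 - 54y^2 = 1 is (p_{k-1}, q_{k-1}) = (p_5, q_5); compute convergents through index 5.
Convergents (p_i = a_i*p_{i-1} + p_{i-2}, q_i = a_i*q_{i-1} + q_{i-2} with p_{-2}=0, p_{-1}=1, q_{-2}=1, q_{-1}=0):
  i=0: a_0=7, p_0 = 7*1 + 0 = 7, q_0 = 7*0 + 1 = 1.
  i=1: a_1=2, p_1 = 2*7 + 1 = 15, q_1 = 2*1 + 0 = 2.
  i=2: a_2=1, p_2 = 1*15 + 7 = 22, q_2 = 1*2 + 1 = 3.
  i=3: a_3=6, p_3 = 6*22 + 15 = 147, q_3 = 6*3 + 2 = 20.
  i=4: a_4=1, p_4 = 1*147 + 22 = 169, q_4 = 1*20 + 3 = 23.
  i=5: a_5=2, p_5 = 2*169 + 147 = 485, q_5 = 2*23 + 20 = 66.
Check: 485^2 - 54*66^2 = 235225 - 235224 = 1, so (x, y) = (485, 66) solves the equation, and by the theorem it is the least positive solution.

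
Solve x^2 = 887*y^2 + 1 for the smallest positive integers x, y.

(x, y) = (469224, 15755)

First expand sqrt(887) as a continued fraction. With x_i = (sqrt(887) + m_i)/d_i and (m_0, d_0) = (0, 1): a_0 = floor(sqrt(887)) = 29, since 29^2 = 841 <= 887 < 900 = 30^2.
Iterate m_{i+1} = d_i*a_i - m_i, d_{i+1} = (887 - m_{i+1}^2)/d_i, a_{i+1} = floor((a_0 + m_{i+1})/d_{i+1}):
  m_1 = 1*29 - 0 = 29, d_1 = (887 - 29^2)/1 = 46/1 = 46, a_1 = floor((29 + 29)/46) = 1.
  m_2 = 46*1 - 29 = 17, d_2 = (887 - 17^2)/46 = 598/46 = 13, a_2 = floor((29 + 17)/13) = 3.
  m_3 = 13*3 - 17 = 22, d_3 = (887 - 22^2)/13 = 403/13 = 31, a_3 = floor((29 + 22)/31) = 1.
  m_4 = 31*1 - 22 = 9, d_4 = (887 - 9^2)/31 = 806/31 = 26, a_4 = floor((29 + 9)/26) = 1.
  m_5 = 26*1 - 9 = 17, d_5 = (887 - 17^2)/26 = 598/26 = 23, a_5 = floor((29 + 17)/23) = 2.
  m_6 = 23*2 - 17 = 29, d_6 = (887 - 29^2)/23 = 46/23 = 2, a_6 = floor((29 + 29)/2) = 29.
  m_7 = 2*29 - 29 = 29, d_7 = (887 - 29^2)/2 = 46/2 = 23, a_7 = floor((29 + 29)/23) = 2.
  m_8 = 23*2 - 29 = 17, d_8 = (887 - 17^2)/23 = 598/23 = 26, a_8 = floor((29 + 17)/26) = 1.
  m_9 = 26*1 - 17 = 9, d_9 = (887 - 9^2)/26 = 806/26 = 31, a_9 = floor((29 + 9)/31) = 1.
  m_10 = 31*1 - 9 = 22, d_10 = (887 - 22^2)/31 = 403/31 = 13, a_10 = floor((29 + 22)/13) = 3.
  m_11 = 13*3 - 22 = 17, d_11 = (887 - 17^2)/13 = 598/13 = 46, a_11 = floor((29 + 17)/46) = 1.
  m_12 = 46*1 - 17 = 29, d_12 = (887 - 29^2)/46 = 46/46 = 1, a_12 = floor((29 + 29)/1) = 58.
  m_13 = 1*58 - 29 = 29, d_13 = (887 - 29^2)/1 = 46/1 = 46: (m_13, d_13) = (m_1, d_1) = (29, 46), so from here the quotients repeat a_1, ..., a_12; the period length is 12.
So sqrt(887) = [29; (1, 3, 1, 1, 2, 29, 2, 1, 1, 3, 1, 58)] with period length k = 12.
k is even, so the fundamental solution of x^2 - 887y^2 = 1 is (p_{k-1}, q_{k-1}) = (p_11, q_11); compute convergents through index 11.
Convergents (p_i = a_i*p_{i-1} + p_{i-2}, q_i = a_i*q_{i-1} + q_{i-2} with p_{-2}=0, p_{-1}=1, q_{-2}=1, q_{-1}=0):
  i=0: a_0=29, p_0 = 29*1 + 0 = 29, q_0 = 29*0 + 1 = 1.
  i=1: a_1=1, p_1 = 1*29 + 1 = 30, q_1 = 1*1 + 0 = 1.
  i=2: a_2=3, p_2 = 3*30 + 29 = 119, q_2 = 3*1 + 1 = 4.
  i=3: a_3=1, p_3 = 1*119 + 30 = 149, q_3 = 1*4 + 1 = 5.
  i=4: a_4=1, p_4 = 1*149 + 119 = 268, q_4 = 1*5 + 4 = 9.
  i=5: a_5=2, p_5 = 2*268 + 149 = 685, q_5 = 2*9 + 5 = 23.
  i=6: a_6=29, p_6 = 29*685 + 268 = 20133, q_6 = 29*23 + 9 = 676.
  i=7: a_7=2, p_7 = 2*20133 + 685 = 40951, q_7 = 2*676 + 23 = 1375.
  i=8: a_8=1, p_8 = 1*40951 + 20133 = 61084, q_8 = 1*1375 + 676 = 2051.
  i=9: a_9=1, p_9 = 1*61084 + 40951 = 102035, q_9 = 1*2051 + 1375 = 3426.
  i=10: a_10=3, p_10 = 3*102035 + 61084 = 367189, q_10 = 3*3426 + 2051 = 12329.
  i=11: a_11=1, p_11 = 1*367189 + 102035 = 469224, q_11 = 1*12329 + 3426 = 15755.
Check: 469224^2 - 887*15755^2 = 220171162176 - 220171162175 = 1, so (x, y) = (469224, 15755) solves the equation, and by the theorem it is the least positive solution.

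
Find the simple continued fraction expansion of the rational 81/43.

[1; 1, 7, 1, 1, 2]

Run the Euclidean algorithm on 81 and 43; the successive quotients are the partial quotients a_0, a_1, ... (each step inverts the fractional part left over by the previous one):
  81 = 1*43 + 38, so a_0 = 1.
  43 = 1*38 + 5, so a_1 = 1.
  38 = 7*5 + 3, so a_2 = 7.
  5 = 1*3 + 2, so a_3 = 1.
  3 = 1*2 + 1, so a_4 = 1.
  2 = 2*1 + 0, so a_5 = 2.
The remainder reaches 0 after 6 divisions, so the expansion has 6 partial quotients, read off in order.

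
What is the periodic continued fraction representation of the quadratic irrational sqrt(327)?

Write x_i = (sqrt(327) + m_i)/d_i with (m_0, d_0) = (0, 1). a_0 = floor(sqrt(327)) = 18, since 18^2 = 324 <= 327 < 361 = 19^2.
Iterate m_{i+1} = d_i*a_i - m_i, d_{i+1} = (327 - m_{i+1}^2)/d_i, a_{i+1} = floor((a_0 + m_{i+1})/d_{i+1}):
  m_1 = 1*18 - 0 = 18, d_1 = (327 - 18^2)/1 = 3/1 = 3, a_1 = floor((18 + 18)/3) = 12.
  m_2 = 3*12 - 18 = 18, d_2 = (327 - 18^2)/3 = 3/3 = 1, a_2 = floor((18 + 18)/1) = 36.
  m_3 = 1*36 - 18 = 18, d_3 = (327 - 18^2)/1 = 3/1 = 3: (m_3, d_3) = (m_1, d_1) = (18, 3), so from here the quotients repeat a_1, a_2; the period length is 2.
Hence the expansion of sqrt(327) is a_0 = 18 followed by the repeating block 12, 36 (period 2).

[18; (12, 36)]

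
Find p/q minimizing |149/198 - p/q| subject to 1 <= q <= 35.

3/4

Expand x = 149/198 as a continued fraction with the Euclidean algorithm:
  149 = 0*198 + 149, so a_0 = 0.
  198 = 1*149 + 49, so a_1 = 1.
  149 = 3*49 + 2, so a_2 = 3.
  49 = 24*2 + 1, so a_3 = 24.
  2 = 2*1 + 0, so a_4 = 2.
so x = [0; 1, 3, 24, 2].
Convergents (p_i = a_i*p_{i-1} + p_{i-2}, q_i = a_i*q_{i-1} + q_{i-2} with p_{-2}=0, p_{-1}=1, q_{-2}=1, q_{-1}=0), until the denominator exceeds 35:
  i=0: a_0=0, p_0 = 0*1 + 0 = 0, q_0 = 0*0 + 1 = 1.
  i=1: a_1=1, p_1 = 1*0 + 1 = 1, q_1 = 1*1 + 0 = 1.
  i=2: a_2=3, p_2 = 3*1 + 0 = 3, q_2 = 3*1 + 1 = 4.
  i=3: a_3=24, p_3 = 24*3 + 1 = 73, q_3 = 24*4 + 1 = 97.
q_3 = 97 > 35, so the last convergent with denominator <= 35 is p_2/q_2 = 3/4.
The closest fraction with denominator <= 35 is either p_2/q_2 or the intermediate fraction (k*p_2 + p_1)/(k*q_2 + q_1) with the largest k >= 1 whose denominator stays <= 35; these approach x as k grows, and every other convergent or intermediate fraction in range is farther away.
Largest k: floor((35 - q_1)/q_2) = floor((35 - 1)/4) = 8.
That gives (8*3 + 1)/(8*4 + 1) = 25/33.
Compare the errors: |x - 3/4| = |149*4 - 3*198|/(198*4) = 2/792, and |x - 25/33| = |149*33 - 25*198|/(198*33) = 33/6534.
Cross-multiplying, 2*6534 = 13068 < 26136 = 33*792, so 2/792 is smaller: the convergent 3/4 is closer to x than 25/33.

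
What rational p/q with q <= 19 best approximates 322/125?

49/19

Expand x = 322/125 as a continued fraction with the Euclidean algorithm:
  322 = 2*125 + 72, so a_0 = 2.
  125 = 1*72 + 53, so a_1 = 1.
  72 = 1*53 + 19, so a_2 = 1.
  53 = 2*19 + 15, so a_3 = 2.
  19 = 1*15 + 4, so a_4 = 1.
  15 = 3*4 + 3, so a_5 = 3.
  4 = 1*3 + 1, so a_6 = 1.
  3 = 3*1 + 0, so a_7 = 3.
so x = [2; 1, 1, 2, 1, 3, 1, 3].
Convergents (p_i = a_i*p_{i-1} + p_{i-2}, q_i = a_i*q_{i-1} + q_{i-2} with p_{-2}=0, p_{-1}=1, q_{-2}=1, q_{-1}=0), until the denominator exceeds 19:
  i=0: a_0=2, p_0 = 2*1 + 0 = 2, q_0 = 2*0 + 1 = 1.
  i=1: a_1=1, p_1 = 1*2 + 1 = 3, q_1 = 1*1 + 0 = 1.
  i=2: a_2=1, p_2 = 1*3 + 2 = 5, q_2 = 1*1 + 1 = 2.
  i=3: a_3=2, p_3 = 2*5 + 3 = 13, q_3 = 2*2 + 1 = 5.
  i=4: a_4=1, p_4 = 1*13 + 5 = 18, q_4 = 1*5 + 2 = 7.
  i=5: a_5=3, p_5 = 3*18 + 13 = 67, q_5 = 3*7 + 5 = 26.
q_5 = 26 > 19, so the last convergent with denominator <= 19 is p_4/q_4 = 18/7.
The closest fraction with denominator <= 19 is either p_4/q_4 or the intermediate fraction (k*p_4 + p_3)/(k*q_4 + q_3) with the largest k >= 1 whose denominator stays <= 19; these approach x as k grows, and every other convergent or intermediate fraction in range is farther away.
Largest k: floor((19 - q_3)/q_4) = floor((19 - 5)/7) = 2.
That gives (2*18 + 13)/(2*7 + 5) = 49/19.
Compare the errors: |x - 18/7| = |322*7 - 18*125|/(125*7) = 4/875, and |x - 49/19| = |322*19 - 49*125|/(125*19) = 7/2375.
Cross-multiplying, 7*875 = 6125 < 9500 = 4*2375, so 7/2375 is smaller: the intermediate fraction 49/19 is closer to x than 18/7.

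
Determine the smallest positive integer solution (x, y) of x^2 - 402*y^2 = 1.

First expand sqrt(402) as a continued fraction. With x_i = (sqrt(402) + m_i)/d_i and (m_0, d_0) = (0, 1): a_0 = floor(sqrt(402)) = 20, since 20^2 = 400 <= 402 < 441 = 21^2.
Iterate m_{i+1} = d_i*a_i - m_i, d_{i+1} = (402 - m_{i+1}^2)/d_i, a_{i+1} = floor((a_0 + m_{i+1})/d_{i+1}):
  m_1 = 1*20 - 0 = 20, d_1 = (402 - 20^2)/1 = 2/1 = 2, a_1 = floor((20 + 20)/2) = 20.
  m_2 = 2*20 - 20 = 20, d_2 = (402 - 20^2)/2 = 2/2 = 1, a_2 = floor((20 + 20)/1) = 40.
  m_3 = 1*40 - 20 = 20, d_3 = (402 - 20^2)/1 = 2/1 = 2: (m_3, d_3) = (m_1, d_1) = (20, 2), so from here the quotients repeat a_1, a_2; the period length is 2.
So sqrt(402) = [20; (20, 40)] with period length k = 2.
k is even, so the fundamental solution of x^2 - 402y^2 = 1 is (p_{k-1}, q_{k-1}) = (p_1, q_1); compute convergents through index 1.
Convergents (p_i = a_i*p_{i-1} + p_{i-2}, q_i = a_i*q_{i-1} + q_{i-2} with p_{-2}=0, p_{-1}=1, q_{-2}=1, q_{-1}=0):
  i=0: a_0=20, p_0 = 20*1 + 0 = 20, q_0 = 20*0 + 1 = 1.
  i=1: a_1=20, p_1 = 20*20 + 1 = 401, q_1 = 20*1 + 0 = 20.
Check: 401^2 - 402*20^2 = 160801 - 160800 = 1, so (x, y) = (401, 20) solves the equation, and by the theorem it is the least positive solution.

(x, y) = (401, 20)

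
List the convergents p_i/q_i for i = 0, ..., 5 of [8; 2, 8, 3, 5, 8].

Using the convergent recurrence p_i = a_i*p_{i-1} + p_{i-2}, q_i = a_i*q_{i-1} + q_{i-2} with p_{-2}=0, p_{-1}=1, q_{-2}=1, q_{-1}=0:
  i=0: a_0=8, p_0 = 8*1 + 0 = 8, q_0 = 8*0 + 1 = 1.
  i=1: a_1=2, p_1 = 2*8 + 1 = 17, q_1 = 2*1 + 0 = 2.
  i=2: a_2=8, p_2 = 8*17 + 8 = 144, q_2 = 8*2 + 1 = 17.
  i=3: a_3=3, p_3 = 3*144 + 17 = 449, q_3 = 3*17 + 2 = 53.
  i=4: a_4=5, p_4 = 5*449 + 144 = 2389, q_4 = 5*53 + 17 = 282.
  i=5: a_5=8, p_5 = 8*2389 + 449 = 19561, q_5 = 8*282 + 53 = 2309.

8/1, 17/2, 144/17, 449/53, 2389/282, 19561/2309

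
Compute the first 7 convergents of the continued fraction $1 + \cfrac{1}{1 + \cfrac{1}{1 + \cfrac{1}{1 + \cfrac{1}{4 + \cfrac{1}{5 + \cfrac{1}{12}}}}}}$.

Using the convergent recurrence p_i = a_i*p_{i-1} + p_{i-2}, q_i = a_i*q_{i-1} + q_{i-2} with p_{-2}=0, p_{-1}=1, q_{-2}=1, q_{-1}=0:
  i=0: a_0=1, p_0 = 1*1 + 0 = 1, q_0 = 1*0 + 1 = 1.
  i=1: a_1=1, p_1 = 1*1 + 1 = 2, q_1 = 1*1 + 0 = 1.
  i=2: a_2=1, p_2 = 1*2 + 1 = 3, q_2 = 1*1 + 1 = 2.
  i=3: a_3=1, p_3 = 1*3 + 2 = 5, q_3 = 1*2 + 1 = 3.
  i=4: a_4=4, p_4 = 4*5 + 3 = 23, q_4 = 4*3 + 2 = 14.
  i=5: a_5=5, p_5 = 5*23 + 5 = 120, q_5 = 5*14 + 3 = 73.
  i=6: a_6=12, p_6 = 12*120 + 23 = 1463, q_6 = 12*73 + 14 = 890.

1/1, 2/1, 3/2, 5/3, 23/14, 120/73, 1463/890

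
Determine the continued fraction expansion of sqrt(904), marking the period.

Write x_i = (sqrt(904) + m_i)/d_i with (m_0, d_0) = (0, 1). a_0 = floor(sqrt(904)) = 30, since 30^2 = 900 <= 904 < 961 = 31^2.
Iterate m_{i+1} = d_i*a_i - m_i, d_{i+1} = (904 - m_{i+1}^2)/d_i, a_{i+1} = floor((a_0 + m_{i+1})/d_{i+1}):
  m_1 = 1*30 - 0 = 30, d_1 = (904 - 30^2)/1 = 4/1 = 4, a_1 = floor((30 + 30)/4) = 15.
  m_2 = 4*15 - 30 = 30, d_2 = (904 - 30^2)/4 = 4/4 = 1, a_2 = floor((30 + 30)/1) = 60.
  m_3 = 1*60 - 30 = 30, d_3 = (904 - 30^2)/1 = 4/1 = 4: (m_3, d_3) = (m_1, d_1) = (30, 4), so from here the quotients repeat a_1, a_2; the period length is 2.
Hence the expansion of sqrt(904) is a_0 = 30 followed by the repeating block 15, 60 (period 2).

[30; (15, 60)]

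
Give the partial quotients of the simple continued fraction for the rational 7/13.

Run the Euclidean algorithm on 7 and 13; the successive quotients are the partial quotients a_0, a_1, ... (each step inverts the fractional part left over by the previous one):
  7 = 0*13 + 7, so a_0 = 0.
  13 = 1*7 + 6, so a_1 = 1.
  7 = 1*6 + 1, so a_2 = 1.
  6 = 6*1 + 0, so a_3 = 6.
The remainder reaches 0 after 4 divisions, so the expansion has 4 partial quotients, read off in order.

[0; 1, 1, 6]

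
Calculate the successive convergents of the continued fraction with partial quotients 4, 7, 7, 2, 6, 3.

Using the convergent recurrence p_i = a_i*p_{i-1} + p_{i-2}, q_i = a_i*q_{i-1} + q_{i-2} with p_{-2}=0, p_{-1}=1, q_{-2}=1, q_{-1}=0:
  i=0: a_0=4, p_0 = 4*1 + 0 = 4, q_0 = 4*0 + 1 = 1.
  i=1: a_1=7, p_1 = 7*4 + 1 = 29, q_1 = 7*1 + 0 = 7.
  i=2: a_2=7, p_2 = 7*29 + 4 = 207, q_2 = 7*7 + 1 = 50.
  i=3: a_3=2, p_3 = 2*207 + 29 = 443, q_3 = 2*50 + 7 = 107.
  i=4: a_4=6, p_4 = 6*443 + 207 = 2865, q_4 = 6*107 + 50 = 692.
  i=5: a_5=3, p_5 = 3*2865 + 443 = 9038, q_5 = 3*692 + 107 = 2183.

4/1, 29/7, 207/50, 443/107, 2865/692, 9038/2183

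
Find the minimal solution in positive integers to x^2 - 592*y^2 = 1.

First expand sqrt(592) as a continued fraction. With x_i = (sqrt(592) + m_i)/d_i and (m_0, d_0) = (0, 1): a_0 = floor(sqrt(592)) = 24, since 24^2 = 576 <= 592 < 625 = 25^2.
Iterate m_{i+1} = d_i*a_i - m_i, d_{i+1} = (592 - m_{i+1}^2)/d_i, a_{i+1} = floor((a_0 + m_{i+1})/d_{i+1}):
  m_1 = 1*24 - 0 = 24, d_1 = (592 - 24^2)/1 = 16/1 = 16, a_1 = floor((24 + 24)/16) = 3.
  m_2 = 16*3 - 24 = 24, d_2 = (592 - 24^2)/16 = 16/16 = 1, a_2 = floor((24 + 24)/1) = 48.
  m_3 = 1*48 - 24 = 24, d_3 = (592 - 24^2)/1 = 16/1 = 16: (m_3, d_3) = (m_1, d_1) = (24, 16), so from here the quotients repeat a_1, a_2; the period length is 2.
So sqrt(592) = [24; (3, 48)] with period length k = 2.
k is even, so the fundamental solution of x^2 - 592y^2 = 1 is (p_{k-1}, q_{k-1}) = (p_1, q_1); compute convergents through index 1.
Convergents (p_i = a_i*p_{i-1} + p_{i-2}, q_i = a_i*q_{i-1} + q_{i-2} with p_{-2}=0, p_{-1}=1, q_{-2}=1, q_{-1}=0):
  i=0: a_0=24, p_0 = 24*1 + 0 = 24, q_0 = 24*0 + 1 = 1.
  i=1: a_1=3, p_1 = 3*24 + 1 = 73, q_1 = 3*1 + 0 = 3.
Check: 73^2 - 592*3^2 = 5329 - 5328 = 1, so (x, y) = (73, 3) solves the equation, and by the theorem it is the least positive solution.

(x, y) = (73, 3)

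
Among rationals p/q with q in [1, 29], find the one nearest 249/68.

11/3

Expand x = 249/68 as a continued fraction with the Euclidean algorithm:
  249 = 3*68 + 45, so a_0 = 3.
  68 = 1*45 + 23, so a_1 = 1.
  45 = 1*23 + 22, so a_2 = 1.
  23 = 1*22 + 1, so a_3 = 1.
  22 = 22*1 + 0, so a_4 = 22.
so x = [3; 1, 1, 1, 22].
Convergents (p_i = a_i*p_{i-1} + p_{i-2}, q_i = a_i*q_{i-1} + q_{i-2} with p_{-2}=0, p_{-1}=1, q_{-2}=1, q_{-1}=0), until the denominator exceeds 29:
  i=0: a_0=3, p_0 = 3*1 + 0 = 3, q_0 = 3*0 + 1 = 1.
  i=1: a_1=1, p_1 = 1*3 + 1 = 4, q_1 = 1*1 + 0 = 1.
  i=2: a_2=1, p_2 = 1*4 + 3 = 7, q_2 = 1*1 + 1 = 2.
  i=3: a_3=1, p_3 = 1*7 + 4 = 11, q_3 = 1*2 + 1 = 3.
  i=4: a_4=22, p_4 = 22*11 + 7 = 249, q_4 = 22*3 + 2 = 68.
q_4 = 68 > 29, so the last convergent with denominator <= 29 is p_3/q_3 = 11/3.
The closest fraction with denominator <= 29 is either p_3/q_3 or the intermediate fraction (k*p_3 + p_2)/(k*q_3 + q_2) with the largest k >= 1 whose denominator stays <= 29; these approach x as k grows, and every other convergent or intermediate fraction in range is farther away.
Largest k: floor((29 - q_2)/q_3) = floor((29 - 2)/3) = 9.
That gives (9*11 + 7)/(9*3 + 2) = 106/29.
Compare the errors: |x - 11/3| = |249*3 - 11*68|/(68*3) = 1/204, and |x - 106/29| = |249*29 - 106*68|/(68*29) = 13/1972.
Cross-multiplying, 1*1972 = 1972 < 2652 = 13*204, so 1/204 is smaller: the convergent 11/3 is closer to x than 106/29.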